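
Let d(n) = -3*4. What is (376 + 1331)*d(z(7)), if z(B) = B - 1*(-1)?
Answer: -20484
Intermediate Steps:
z(B) = 1 + B (z(B) = B + 1 = 1 + B)
d(n) = -12
(376 + 1331)*d(z(7)) = (376 + 1331)*(-12) = 1707*(-12) = -20484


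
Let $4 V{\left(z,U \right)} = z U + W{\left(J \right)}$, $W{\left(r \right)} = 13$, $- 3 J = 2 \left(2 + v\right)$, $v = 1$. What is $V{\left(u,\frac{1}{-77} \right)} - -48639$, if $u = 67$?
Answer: $\frac{7490873}{154} \approx 48642.0$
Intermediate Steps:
$J = -2$ ($J = - \frac{2 \left(2 + 1\right)}{3} = - \frac{2 \cdot 3}{3} = \left(- \frac{1}{3}\right) 6 = -2$)
$V{\left(z,U \right)} = \frac{13}{4} + \frac{U z}{4}$ ($V{\left(z,U \right)} = \frac{z U + 13}{4} = \frac{U z + 13}{4} = \frac{13 + U z}{4} = \frac{13}{4} + \frac{U z}{4}$)
$V{\left(u,\frac{1}{-77} \right)} - -48639 = \left(\frac{13}{4} + \frac{1}{4} \frac{1}{-77} \cdot 67\right) - -48639 = \left(\frac{13}{4} + \frac{1}{4} \left(- \frac{1}{77}\right) 67\right) + 48639 = \left(\frac{13}{4} - \frac{67}{308}\right) + 48639 = \frac{467}{154} + 48639 = \frac{7490873}{154}$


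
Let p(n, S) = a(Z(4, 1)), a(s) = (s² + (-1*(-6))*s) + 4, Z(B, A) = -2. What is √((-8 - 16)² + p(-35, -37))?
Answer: 2*√143 ≈ 23.917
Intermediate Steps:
a(s) = 4 + s² + 6*s (a(s) = (s² + 6*s) + 4 = 4 + s² + 6*s)
p(n, S) = -4 (p(n, S) = 4 + (-2)² + 6*(-2) = 4 + 4 - 12 = -4)
√((-8 - 16)² + p(-35, -37)) = √((-8 - 16)² - 4) = √((-24)² - 4) = √(576 - 4) = √572 = 2*√143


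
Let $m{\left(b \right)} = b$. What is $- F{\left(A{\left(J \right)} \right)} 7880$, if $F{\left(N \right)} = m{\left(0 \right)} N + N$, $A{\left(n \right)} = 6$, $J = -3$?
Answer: $-47280$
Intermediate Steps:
$F{\left(N \right)} = N$ ($F{\left(N \right)} = 0 N + N = 0 + N = N$)
$- F{\left(A{\left(J \right)} \right)} 7880 = \left(-1\right) 6 \cdot 7880 = \left(-6\right) 7880 = -47280$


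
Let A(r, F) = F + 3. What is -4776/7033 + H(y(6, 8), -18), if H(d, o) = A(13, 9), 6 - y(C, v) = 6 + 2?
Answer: 79620/7033 ≈ 11.321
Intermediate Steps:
y(C, v) = -2 (y(C, v) = 6 - (6 + 2) = 6 - 1*8 = 6 - 8 = -2)
A(r, F) = 3 + F
H(d, o) = 12 (H(d, o) = 3 + 9 = 12)
-4776/7033 + H(y(6, 8), -18) = -4776/7033 + 12 = 79620/7033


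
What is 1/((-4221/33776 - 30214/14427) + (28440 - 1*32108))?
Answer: -487286352/1788447743567 ≈ -0.00027246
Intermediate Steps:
1/((-4221/33776 - 30214/14427) + (28440 - 1*32108)) = 1/((-4221*1/33776 - 30214*1/14427) + (28440 - 32108)) = 1/((-4221/33776 - 30214/14427) - 3668) = 1/(-1081404431/487286352 - 3668) = 1/(-1788447743567/487286352) = -487286352/1788447743567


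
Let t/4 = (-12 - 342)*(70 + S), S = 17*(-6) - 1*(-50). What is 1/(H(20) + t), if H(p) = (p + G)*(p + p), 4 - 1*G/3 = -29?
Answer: -1/20728 ≈ -4.8244e-5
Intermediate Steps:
G = 99 (G = 12 - 3*(-29) = 12 + 87 = 99)
S = -52 (S = -102 + 50 = -52)
H(p) = 2*p*(99 + p) (H(p) = (p + 99)*(p + p) = (99 + p)*(2*p) = 2*p*(99 + p))
t = -25488 (t = 4*((-12 - 342)*(70 - 52)) = 4*(-354*18) = 4*(-6372) = -25488)
1/(H(20) + t) = 1/(2*20*(99 + 20) - 25488) = 1/(2*20*119 - 25488) = 1/(4760 - 25488) = 1/(-20728) = -1/20728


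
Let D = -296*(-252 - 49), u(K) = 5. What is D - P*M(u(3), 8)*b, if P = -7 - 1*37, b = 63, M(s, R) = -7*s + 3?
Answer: 392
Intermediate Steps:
M(s, R) = 3 - 7*s
P = -44 (P = -7 - 37 = -44)
D = 89096 (D = -296*(-301) = 89096)
D - P*M(u(3), 8)*b = 89096 - (-44*(3 - 7*5))*63 = 89096 - (-44*(3 - 35))*63 = 89096 - (-44*(-32))*63 = 89096 - 1408*63 = 89096 - 1*88704 = 89096 - 88704 = 392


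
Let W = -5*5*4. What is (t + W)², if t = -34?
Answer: 17956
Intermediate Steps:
W = -100 (W = -25*4 = -100)
(t + W)² = (-34 - 100)² = (-134)² = 17956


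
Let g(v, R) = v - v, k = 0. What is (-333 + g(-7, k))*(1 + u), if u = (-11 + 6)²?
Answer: -8658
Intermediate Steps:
g(v, R) = 0
u = 25 (u = (-5)² = 25)
(-333 + g(-7, k))*(1 + u) = (-333 + 0)*(1 + 25) = -333*26 = -8658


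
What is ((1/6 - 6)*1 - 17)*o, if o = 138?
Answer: -3151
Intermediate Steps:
((1/6 - 6)*1 - 17)*o = ((1/6 - 6)*1 - 17)*138 = (-35/6*1 - 17)*138 = (-35/6 - 17)*138 = -137/6*138 = -3151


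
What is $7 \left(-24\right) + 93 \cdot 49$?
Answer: $4389$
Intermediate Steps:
$7 \left(-24\right) + 93 \cdot 49 = -168 + 4557 = 4389$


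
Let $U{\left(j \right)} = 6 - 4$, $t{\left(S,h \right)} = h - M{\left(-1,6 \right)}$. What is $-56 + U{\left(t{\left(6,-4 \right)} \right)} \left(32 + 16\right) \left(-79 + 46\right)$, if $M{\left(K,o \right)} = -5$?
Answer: $-3224$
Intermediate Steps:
$t{\left(S,h \right)} = 5 + h$ ($t{\left(S,h \right)} = h - -5 = h + 5 = 5 + h$)
$U{\left(j \right)} = 2$ ($U{\left(j \right)} = 6 - 4 = 2$)
$-56 + U{\left(t{\left(6,-4 \right)} \right)} \left(32 + 16\right) \left(-79 + 46\right) = -56 + 2 \left(32 + 16\right) \left(-79 + 46\right) = -56 + 2 \cdot 48 \left(-33\right) = -56 + 2 \left(-1584\right) = -56 - 3168 = -3224$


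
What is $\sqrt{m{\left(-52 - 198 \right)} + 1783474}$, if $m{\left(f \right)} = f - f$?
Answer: $\sqrt{1783474} \approx 1335.5$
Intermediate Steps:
$m{\left(f \right)} = 0$
$\sqrt{m{\left(-52 - 198 \right)} + 1783474} = \sqrt{0 + 1783474} = \sqrt{1783474}$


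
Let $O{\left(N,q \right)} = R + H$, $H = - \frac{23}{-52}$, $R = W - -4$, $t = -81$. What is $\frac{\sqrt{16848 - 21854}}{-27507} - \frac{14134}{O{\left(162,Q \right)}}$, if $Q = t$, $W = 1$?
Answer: $- \frac{734968}{283} - \frac{i \sqrt{5006}}{27507} \approx -2597.1 - 0.0025722 i$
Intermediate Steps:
$R = 5$ ($R = 1 - -4 = 1 + 4 = 5$)
$H = \frac{23}{52}$ ($H = \left(-23\right) \left(- \frac{1}{52}\right) = \frac{23}{52} \approx 0.44231$)
$Q = -81$
$O{\left(N,q \right)} = \frac{283}{52}$ ($O{\left(N,q \right)} = 5 + \frac{23}{52} = \frac{283}{52}$)
$\frac{\sqrt{16848 - 21854}}{-27507} - \frac{14134}{O{\left(162,Q \right)}} = \frac{\sqrt{16848 - 21854}}{-27507} - \frac{14134}{\frac{283}{52}} = \sqrt{-5006} \left(- \frac{1}{27507}\right) - \frac{734968}{283} = i \sqrt{5006} \left(- \frac{1}{27507}\right) - \frac{734968}{283} = - \frac{i \sqrt{5006}}{27507} - \frac{734968}{283} = - \frac{734968}{283} - \frac{i \sqrt{5006}}{27507}$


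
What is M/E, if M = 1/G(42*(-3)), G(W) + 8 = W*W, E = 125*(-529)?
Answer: -1/1049271500 ≈ -9.5304e-10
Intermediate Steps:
E = -66125
G(W) = -8 + W**2 (G(W) = -8 + W*W = -8 + W**2)
M = 1/15868 (M = 1/(-8 + (42*(-3))**2) = 1/(-8 + (-126)**2) = 1/(-8 + 15876) = 1/15868 ≈ 6.3020e-5)
M/E = (1/15868)/(-66125) = (1/15868)*(-1/66125) = -1/1049271500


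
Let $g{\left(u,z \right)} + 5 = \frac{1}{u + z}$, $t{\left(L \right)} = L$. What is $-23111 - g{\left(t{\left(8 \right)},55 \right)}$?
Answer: $- \frac{1455679}{63} \approx -23106.0$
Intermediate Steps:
$g{\left(u,z \right)} = -5 + \frac{1}{u + z}$
$-23111 - g{\left(t{\left(8 \right)},55 \right)} = -23111 - \frac{1 - 40 - 275}{8 + 55} = -23111 - \frac{1 - 40 - 275}{63} = -23111 - \frac{1}{63} \left(-314\right) = -23111 - - \frac{314}{63} = -23111 + \frac{314}{63} = - \frac{1455679}{63}$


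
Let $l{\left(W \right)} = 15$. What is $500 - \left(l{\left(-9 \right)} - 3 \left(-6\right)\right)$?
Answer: $467$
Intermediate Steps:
$500 - \left(l{\left(-9 \right)} - 3 \left(-6\right)\right) = 500 - \left(15 - 3 \left(-6\right)\right) = 500 - \left(15 - -18\right) = 500 - \left(15 + 18\right) = 500 - 33 = 467$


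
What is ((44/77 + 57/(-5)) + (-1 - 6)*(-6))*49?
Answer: 7637/5 ≈ 1527.4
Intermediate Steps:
((44/77 + 57/(-5)) + (-1 - 6)*(-6))*49 = ((44*(1/77) + 57*(-⅕)) - 7*(-6))*49 = ((4/7 - 57/5) + 42)*49 = (-379/35 + 42)*49 = (1091/35)*49 = 7637/5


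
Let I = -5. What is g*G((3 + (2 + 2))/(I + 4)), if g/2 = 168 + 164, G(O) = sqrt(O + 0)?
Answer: 664*I*sqrt(7) ≈ 1756.8*I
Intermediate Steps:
G(O) = sqrt(O)
g = 664 (g = 2*(168 + 164) = 2*332 = 664)
g*G((3 + (2 + 2))/(I + 4)) = 664*sqrt((3 + (2 + 2))/(-5 + 4)) = 664*sqrt((3 + 4)/(-1)) = 664*sqrt(7*(-1)) = 664*sqrt(-7) = 664*(I*sqrt(7)) = 664*I*sqrt(7)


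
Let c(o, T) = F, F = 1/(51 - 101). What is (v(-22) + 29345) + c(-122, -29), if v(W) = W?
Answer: 1466149/50 ≈ 29323.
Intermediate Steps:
F = -1/50 (F = 1/(-50) = -1/50 ≈ -0.020000)
c(o, T) = -1/50
(v(-22) + 29345) + c(-122, -29) = (-22 + 29345) - 1/50 = 29323 - 1/50 = 1466149/50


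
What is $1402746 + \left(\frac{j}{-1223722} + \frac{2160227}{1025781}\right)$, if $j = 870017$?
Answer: $\frac{1760827812258514589}{1255270776882} \approx 1.4027 \cdot 10^{6}$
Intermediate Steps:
$1402746 + \left(\frac{j}{-1223722} + \frac{2160227}{1025781}\right) = 1402746 + \left(\frac{870017}{-1223722} + \frac{2160227}{1025781}\right) = 1402746 + \left(870017 \left(- \frac{1}{1223722}\right) + 2160227 \cdot \frac{1}{1025781}\right) = 1402746 + \left(- \frac{870017}{1223722} + \frac{2160227}{1025781}\right) = 1402746 + \frac{1751070396617}{1255270776882} = \frac{1760827812258514589}{1255270776882}$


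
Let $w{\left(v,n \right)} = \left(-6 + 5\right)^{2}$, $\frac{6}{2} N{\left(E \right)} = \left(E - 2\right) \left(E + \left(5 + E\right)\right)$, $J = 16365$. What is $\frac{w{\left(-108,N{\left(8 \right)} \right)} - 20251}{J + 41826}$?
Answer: $- \frac{6750}{19397} \approx -0.34799$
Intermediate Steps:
$N{\left(E \right)} = \frac{\left(-2 + E\right) \left(5 + 2 E\right)}{3}$ ($N{\left(E \right)} = \frac{\left(E - 2\right) \left(E + \left(5 + E\right)\right)}{3} = \frac{\left(-2 + E\right) \left(5 + 2 E\right)}{3}$)
$w{\left(v,n \right)} = 1$ ($w{\left(v,n \right)} = \left(-1\right)^{2} = 1$)
$\frac{w{\left(-108,N{\left(8 \right)} \right)} - 20251}{J + 41826} = \frac{1 - 20251}{16365 + 41826} = - \frac{20250}{58191} = \left(-20250\right) \frac{1}{58191} = - \frac{6750}{19397}$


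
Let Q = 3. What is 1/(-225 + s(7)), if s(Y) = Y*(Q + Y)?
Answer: -1/155 ≈ -0.0064516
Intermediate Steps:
s(Y) = Y*(3 + Y)
1/(-225 + s(7)) = 1/(-225 + 7*(3 + 7)) = 1/(-225 + 7*10) = 1/(-225 + 70) = 1/(-155) = -1/155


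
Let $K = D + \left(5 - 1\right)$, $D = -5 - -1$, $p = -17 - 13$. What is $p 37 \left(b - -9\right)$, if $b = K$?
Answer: $-9990$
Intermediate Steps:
$p = -30$ ($p = -17 - 13 = -30$)
$D = -4$ ($D = -5 + 1 = -4$)
$K = 0$ ($K = -4 + \left(5 - 1\right) = -4 + 4 = 0$)
$b = 0$
$p 37 \left(b - -9\right) = \left(-30\right) 37 \left(0 - -9\right) = - 1110 \left(0 + 9\right) = \left(-1110\right) 9 = -9990$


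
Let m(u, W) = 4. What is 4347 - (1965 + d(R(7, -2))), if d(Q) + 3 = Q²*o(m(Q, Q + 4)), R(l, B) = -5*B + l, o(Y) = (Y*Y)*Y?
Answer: -16111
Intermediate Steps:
o(Y) = Y³ (o(Y) = Y²*Y = Y³)
R(l, B) = l - 5*B
d(Q) = -3 + 64*Q² (d(Q) = -3 + Q²*4³ = -3 + Q²*64 = -3 + 64*Q²)
4347 - (1965 + d(R(7, -2))) = 4347 - (1965 + (-3 + 64*(7 - 5*(-2))²)) = 4347 - (1965 + (-3 + 64*(7 + 10)²)) = 4347 - (1965 + (-3 + 64*17²)) = 4347 - (1965 + (-3 + 64*289)) = 4347 - (1965 + (-3 + 18496)) = 4347 - (1965 + 18493) = 4347 - 1*20458 = 4347 - 20458 = -16111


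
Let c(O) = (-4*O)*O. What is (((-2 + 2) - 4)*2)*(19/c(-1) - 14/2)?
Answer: 94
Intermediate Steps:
c(O) = -4*O²
(((-2 + 2) - 4)*2)*(19/c(-1) - 14/2) = (((-2 + 2) - 4)*2)*(19/((-4*(-1)²)) - 14/2) = ((0 - 4)*2)*(19/((-4*1)) - 14*½) = (-4*2)*(19/(-4) - 7) = -8*(19*(-¼) - 7) = -8*(-19/4 - 7) = -8*(-47/4) = 94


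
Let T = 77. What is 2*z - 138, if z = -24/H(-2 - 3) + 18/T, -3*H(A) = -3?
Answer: -14286/77 ≈ -185.53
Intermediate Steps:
H(A) = 1 (H(A) = -⅓*(-3) = 1)
z = -1830/77 (z = -24/1 + 18/77 = -24*1 + 18*(1/77) = -24 + 18/77 = -1830/77 ≈ -23.766)
2*z - 138 = 2*(-1830/77) - 138 = -3660/77 - 138 = -14286/77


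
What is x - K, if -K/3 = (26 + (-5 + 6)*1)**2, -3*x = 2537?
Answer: 4024/3 ≈ 1341.3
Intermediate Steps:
x = -2537/3 (x = -1/3*2537 = -2537/3 ≈ -845.67)
K = -2187 (K = -3*(26 + (-5 + 6)*1)**2 = -3*(26 + 1*1)**2 = -3*(26 + 1)**2 = -3*27**2 = -3*729 = -2187)
x - K = -2537/3 - 1*(-2187) = -2537/3 + 2187 = 4024/3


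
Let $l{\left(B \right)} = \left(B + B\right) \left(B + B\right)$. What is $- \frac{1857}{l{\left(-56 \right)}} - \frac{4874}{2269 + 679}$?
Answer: $- \frac{16653473}{9244928} \approx -1.8014$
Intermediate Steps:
$l{\left(B \right)} = 4 B^{2}$ ($l{\left(B \right)} = 2 B 2 B = 4 B^{2}$)
$- \frac{1857}{l{\left(-56 \right)}} - \frac{4874}{2269 + 679} = - \frac{1857}{4 \left(-56\right)^{2}} - \frac{4874}{2269 + 679} = - \frac{1857}{4 \cdot 3136} - \frac{4874}{2948} = - \frac{1857}{12544} - \frac{2437}{1474} = - \frac{16653473}{9244928}$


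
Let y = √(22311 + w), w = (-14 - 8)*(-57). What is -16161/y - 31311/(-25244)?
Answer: 31311/25244 - 5387*√23565/7855 ≈ -104.04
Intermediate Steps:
w = 1254 (w = -22*(-57) = 1254)
y = √23565 (y = √(22311 + 1254) = √23565 ≈ 153.51)
-16161/y - 31311/(-25244) = -16161*√23565/23565 - 31311/(-25244) = -5387*√23565/7855 - 31311*(-1/25244) = -5387*√23565/7855 + 31311/25244 = 31311/25244 - 5387*√23565/7855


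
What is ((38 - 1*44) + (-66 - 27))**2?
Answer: 9801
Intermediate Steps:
((38 - 1*44) + (-66 - 27))**2 = ((38 - 44) - 93)**2 = (-6 - 93)**2 = (-99)**2 = 9801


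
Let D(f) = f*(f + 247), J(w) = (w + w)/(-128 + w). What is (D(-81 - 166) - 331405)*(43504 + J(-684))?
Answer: -2926854293870/203 ≈ -1.4418e+10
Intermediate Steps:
J(w) = 2*w/(-128 + w) (J(w) = (2*w)/(-128 + w) = 2*w/(-128 + w))
D(f) = f*(247 + f)
(D(-81 - 166) - 331405)*(43504 + J(-684)) = ((-81 - 166)*(247 + (-81 - 166)) - 331405)*(43504 + 2*(-684)/(-128 - 684)) = (-247*(247 - 247) - 331405)*(43504 + 2*(-684)/(-812)) = (-247*0 - 331405)*(43504 + 2*(-684)*(-1/812)) = (0 - 331405)*(43504 + 342/203) = -331405*8831654/203 = -2926854293870/203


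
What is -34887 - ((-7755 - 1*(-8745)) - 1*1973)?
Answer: -33904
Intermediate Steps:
-34887 - ((-7755 - 1*(-8745)) - 1*1973) = -34887 - ((-7755 + 8745) - 1973) = -34887 - (990 - 1973) = -34887 - 1*(-983) = -34887 + 983 = -33904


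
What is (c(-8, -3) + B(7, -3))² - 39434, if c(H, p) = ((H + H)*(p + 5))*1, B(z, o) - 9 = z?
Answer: -39178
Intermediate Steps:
B(z, o) = 9 + z
c(H, p) = 2*H*(5 + p) (c(H, p) = ((2*H)*(5 + p))*1 = (2*H*(5 + p))*1 = 2*H*(5 + p))
(c(-8, -3) + B(7, -3))² - 39434 = (2*(-8)*(5 - 3) + (9 + 7))² - 39434 = (2*(-8)*2 + 16)² - 39434 = (-32 + 16)² - 39434 = (-16)² - 39434 = 256 - 39434 = -39178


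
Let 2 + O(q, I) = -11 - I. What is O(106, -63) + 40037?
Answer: 40087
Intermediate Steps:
O(q, I) = -13 - I (O(q, I) = -2 + (-11 - I) = -13 - I)
O(106, -63) + 40037 = (-13 - 1*(-63)) + 40037 = (-13 + 63) + 40037 = 50 + 40037 = 40087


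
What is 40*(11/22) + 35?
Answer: 55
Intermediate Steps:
40*(11/22) + 35 = 40*(11*(1/22)) + 35 = 40*(1/2) + 35 = 20 + 35 = 55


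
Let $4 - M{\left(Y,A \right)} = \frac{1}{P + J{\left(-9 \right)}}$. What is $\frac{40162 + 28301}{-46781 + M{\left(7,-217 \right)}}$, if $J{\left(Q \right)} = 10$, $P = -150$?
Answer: $- \frac{9584820}{6548779} \approx -1.4636$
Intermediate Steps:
$M{\left(Y,A \right)} = \frac{561}{140}$ ($M{\left(Y,A \right)} = 4 - \frac{1}{-150 + 10} = 4 - \frac{1}{-140} = 4 - - \frac{1}{140} = 4 + \frac{1}{140} = \frac{561}{140}$)
$\frac{40162 + 28301}{-46781 + M{\left(7,-217 \right)}} = \frac{40162 + 28301}{-46781 + \frac{561}{140}} = \frac{68463}{- \frac{6548779}{140}} = 68463 \left(- \frac{140}{6548779}\right) = - \frac{9584820}{6548779}$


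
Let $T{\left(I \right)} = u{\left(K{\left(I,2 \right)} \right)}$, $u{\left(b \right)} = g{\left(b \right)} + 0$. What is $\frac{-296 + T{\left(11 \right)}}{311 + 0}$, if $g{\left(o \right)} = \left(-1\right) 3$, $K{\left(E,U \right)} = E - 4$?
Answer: $- \frac{299}{311} \approx -0.96141$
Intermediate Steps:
$K{\left(E,U \right)} = -4 + E$ ($K{\left(E,U \right)} = E - 4 = -4 + E$)
$g{\left(o \right)} = -3$
$u{\left(b \right)} = -3$ ($u{\left(b \right)} = -3 + 0 = -3$)
$T{\left(I \right)} = -3$
$\frac{-296 + T{\left(11 \right)}}{311 + 0} = \frac{-296 - 3}{311 + 0} = - \frac{299}{311}$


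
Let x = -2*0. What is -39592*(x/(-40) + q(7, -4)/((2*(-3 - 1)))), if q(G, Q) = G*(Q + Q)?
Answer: -277144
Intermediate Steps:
q(G, Q) = 2*G*Q (q(G, Q) = G*(2*Q) = 2*G*Q)
x = 0
-39592*(x/(-40) + q(7, -4)/((2*(-3 - 1)))) = -39592*(0/(-40) + (2*7*(-4))/((2*(-3 - 1)))) = -39592*(0*(-1/40) - 56/(2*(-4))) = -39592*(0 - 56/(-8)) = -39592*(0 - 56*(-⅛)) = -39592*(0 + 7) = -39592*7 = -277144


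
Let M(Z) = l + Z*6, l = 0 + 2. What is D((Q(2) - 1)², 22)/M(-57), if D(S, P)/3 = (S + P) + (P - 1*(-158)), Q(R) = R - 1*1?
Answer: -303/170 ≈ -1.7824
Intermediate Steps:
l = 2
Q(R) = -1 + R (Q(R) = R - 1 = -1 + R)
M(Z) = 2 + 6*Z (M(Z) = 2 + Z*6 = 2 + 6*Z)
D(S, P) = 474 + 3*S + 6*P (D(S, P) = 3*((S + P) + (P - 1*(-158))) = 3*((P + S) + (P + 158)) = 3*((P + S) + (158 + P)) = 3*(158 + S + 2*P) = 474 + 3*S + 6*P)
D((Q(2) - 1)², 22)/M(-57) = (474 + 3*((-1 + 2) - 1)² + 6*22)/(2 + 6*(-57)) = (474 + 3*(1 - 1)² + 132)/(2 - 342) = (474 + 3*0² + 132)/(-340) = (474 + 3*0 + 132)*(-1/340) = (474 + 0 + 132)*(-1/340) = 606*(-1/340) = -303/170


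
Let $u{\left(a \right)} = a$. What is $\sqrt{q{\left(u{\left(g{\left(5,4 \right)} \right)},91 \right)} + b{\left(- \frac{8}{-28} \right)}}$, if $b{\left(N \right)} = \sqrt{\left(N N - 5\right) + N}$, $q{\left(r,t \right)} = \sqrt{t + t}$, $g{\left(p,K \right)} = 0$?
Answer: $\frac{\sqrt{49 \sqrt{182} + 7 i \sqrt{227}}}{7} \approx 3.6846 + 0.29208 i$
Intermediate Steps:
$q{\left(r,t \right)} = \sqrt{2} \sqrt{t}$ ($q{\left(r,t \right)} = \sqrt{2 t} = \sqrt{2} \sqrt{t}$)
$b{\left(N \right)} = \sqrt{-5 + N + N^{2}}$ ($b{\left(N \right)} = \sqrt{\left(N^{2} - 5\right) + N} = \sqrt{\left(-5 + N^{2}\right) + N} = \sqrt{-5 + N + N^{2}}$)
$\sqrt{q{\left(u{\left(g{\left(5,4 \right)} \right)},91 \right)} + b{\left(- \frac{8}{-28} \right)}} = \sqrt{\sqrt{2} \sqrt{91} + \sqrt{-5 - \frac{8}{-28} + \left(- \frac{8}{-28}\right)^{2}}} = \sqrt{\sqrt{182} + \sqrt{-5 - - \frac{2}{7} + \left(\left(-8\right) \left(- \frac{1}{28}\right)\right)^{2}}} = \sqrt{\sqrt{182} + \sqrt{-5 + \frac{2}{7} + \left(\frac{2}{7}\right)^{2}}} = \sqrt{\sqrt{182} + \sqrt{-5 + \frac{2}{7} + \frac{4}{49}}} = \sqrt{\sqrt{182} + \sqrt{- \frac{227}{49}}} = \sqrt{\sqrt{182} + \frac{i \sqrt{227}}{7}}$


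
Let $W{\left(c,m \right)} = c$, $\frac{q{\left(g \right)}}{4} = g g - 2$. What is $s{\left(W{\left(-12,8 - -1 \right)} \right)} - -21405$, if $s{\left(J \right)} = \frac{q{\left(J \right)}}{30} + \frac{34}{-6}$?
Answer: $\frac{321274}{15} \approx 21418.0$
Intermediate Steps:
$q{\left(g \right)} = -8 + 4 g^{2}$ ($q{\left(g \right)} = 4 \left(g g - 2\right) = 4 \left(g^{2} - 2\right) = 4 \left(-2 + g^{2}\right) = -8 + 4 g^{2}$)
$s{\left(J \right)} = - \frac{89}{15} + \frac{2 J^{2}}{15}$ ($s{\left(J \right)} = \frac{-8 + 4 J^{2}}{30} + \frac{34}{-6} = \left(-8 + 4 J^{2}\right) \frac{1}{30} + 34 \left(- \frac{1}{6}\right) = \left(- \frac{4}{15} + \frac{2 J^{2}}{15}\right) - \frac{17}{3} = - \frac{89}{15} + \frac{2 J^{2}}{15}$)
$s{\left(W{\left(-12,8 - -1 \right)} \right)} - -21405 = \left(- \frac{89}{15} + \frac{2 \left(-12\right)^{2}}{15}\right) - -21405 = \left(- \frac{89}{15} + \frac{2}{15} \cdot 144\right) + 21405 = \left(- \frac{89}{15} + \frac{96}{5}\right) + 21405 = \frac{199}{15} + 21405 = \frac{321274}{15}$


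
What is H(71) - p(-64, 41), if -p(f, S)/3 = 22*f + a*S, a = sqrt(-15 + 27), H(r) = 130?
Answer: -4094 + 246*sqrt(3) ≈ -3667.9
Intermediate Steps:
a = 2*sqrt(3) (a = sqrt(12) = 2*sqrt(3) ≈ 3.4641)
p(f, S) = -66*f - 6*S*sqrt(3) (p(f, S) = -3*(22*f + (2*sqrt(3))*S) = -3*(22*f + 2*S*sqrt(3)) = -66*f - 6*S*sqrt(3))
H(71) - p(-64, 41) = 130 - (-66*(-64) - 6*41*sqrt(3)) = 130 - (4224 - 246*sqrt(3)) = 130 + (-4224 + 246*sqrt(3)) = -4094 + 246*sqrt(3)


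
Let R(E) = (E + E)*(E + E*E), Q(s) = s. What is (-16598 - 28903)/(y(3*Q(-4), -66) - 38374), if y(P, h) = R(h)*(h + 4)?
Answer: -45501/35070986 ≈ -0.0012974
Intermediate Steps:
R(E) = 2*E*(E + E**2) (R(E) = (2*E)*(E + E**2) = 2*E*(E + E**2))
y(P, h) = 2*h**2*(1 + h)*(4 + h) (y(P, h) = (2*h**2*(1 + h))*(h + 4) = (2*h**2*(1 + h))*(4 + h) = 2*h**2*(1 + h)*(4 + h))
(-16598 - 28903)/(y(3*Q(-4), -66) - 38374) = (-16598 - 28903)/(2*(-66)**2*(1 - 66)*(4 - 66) - 38374) = -45501/(2*4356*(-65)*(-62) - 38374) = -45501/(35109360 - 38374) = -45501/35070986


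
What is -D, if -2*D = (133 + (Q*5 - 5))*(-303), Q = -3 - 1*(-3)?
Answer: -19392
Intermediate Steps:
Q = 0 (Q = -3 + 3 = 0)
D = 19392 (D = -(133 + (0*5 - 5))*(-303)/2 = -(133 + (0 - 5))*(-303)/2 = -(133 - 5)*(-303)/2 = -64*(-303) = -1/2*(-38784) = 19392)
-D = -1*19392 = -19392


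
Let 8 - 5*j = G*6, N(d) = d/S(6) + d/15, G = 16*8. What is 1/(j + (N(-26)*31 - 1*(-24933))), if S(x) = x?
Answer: 15/368894 ≈ 4.0662e-5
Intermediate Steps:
G = 128
N(d) = 7*d/30 (N(d) = d/6 + d/15 = 7*d/30)
j = -152 (j = 8/5 - 128*6/5 = 8/5 - 1/5*768 = 8/5 - 768/5 = -152)
1/(j + (N(-26)*31 - 1*(-24933))) = 1/(-152 + (((7/30)*(-26))*31 - 1*(-24933))) = 1/(-152 + (-91/15*31 + 24933)) = 1/(-152 + (-2821/15 + 24933)) = 1/(-152 + 371174/15) = 1/(368894/15) = 15/368894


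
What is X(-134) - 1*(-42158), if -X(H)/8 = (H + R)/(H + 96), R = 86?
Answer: 800810/19 ≈ 42148.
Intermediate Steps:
X(H) = -8*(86 + H)/(96 + H) (X(H) = -8*(H + 86)/(H + 96) = -8*(86 + H)/(96 + H))
X(-134) - 1*(-42158) = 8*(-86 - 1*(-134))/(96 - 134) - 1*(-42158) = 8*(-86 + 134)/(-38) + 42158 = 8*(-1/38)*48 + 42158 = -192/19 + 42158 = 800810/19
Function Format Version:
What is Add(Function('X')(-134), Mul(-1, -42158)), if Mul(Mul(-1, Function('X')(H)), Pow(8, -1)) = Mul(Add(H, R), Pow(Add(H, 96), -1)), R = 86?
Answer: Rational(800810, 19) ≈ 42148.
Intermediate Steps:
Function('X')(H) = Mul(-8, Pow(Add(96, H), -1), Add(86, H)) (Function('X')(H) = Mul(-8, Mul(Add(H, 86), Pow(Add(H, 96), -1))) = Mul(-8, Mul(Add(86, H), Pow(Add(96, H), -1))) = Mul(-8, Mul(Pow(Add(96, H), -1), Add(86, H))) = Mul(-8, Pow(Add(96, H), -1), Add(86, H)))
Add(Function('X')(-134), Mul(-1, -42158)) = Add(Mul(8, Pow(Add(96, -134), -1), Add(-86, Mul(-1, -134))), Mul(-1, -42158)) = Add(Mul(8, Pow(-38, -1), Add(-86, 134)), 42158) = Add(Mul(8, Rational(-1, 38), 48), 42158) = Add(Rational(-192, 19), 42158) = Rational(800810, 19)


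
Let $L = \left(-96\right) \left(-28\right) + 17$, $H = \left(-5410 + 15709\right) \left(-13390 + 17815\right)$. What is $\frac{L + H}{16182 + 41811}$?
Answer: $\frac{45575780}{57993} \approx 785.88$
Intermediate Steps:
$H = 45573075$ ($H = 10299 \cdot 4425 = 45573075$)
$L = 2705$ ($L = 2688 + 17 = 2705$)
$\frac{L + H}{16182 + 41811} = \frac{2705 + 45573075}{16182 + 41811} = \frac{45575780}{57993}$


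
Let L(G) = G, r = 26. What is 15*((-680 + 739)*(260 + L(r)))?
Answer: 253110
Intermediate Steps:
15*((-680 + 739)*(260 + L(r))) = 15*((-680 + 739)*(260 + 26)) = 15*(59*286) = 15*16874 = 253110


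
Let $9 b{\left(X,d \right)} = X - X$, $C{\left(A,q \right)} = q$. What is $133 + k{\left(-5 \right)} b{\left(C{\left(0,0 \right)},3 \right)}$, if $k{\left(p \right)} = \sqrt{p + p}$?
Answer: $133$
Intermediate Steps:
$b{\left(X,d \right)} = 0$ ($b{\left(X,d \right)} = \frac{X - X}{9} = \frac{1}{9} \cdot 0 = 0$)
$k{\left(p \right)} = \sqrt{2} \sqrt{p}$ ($k{\left(p \right)} = \sqrt{2 p} = \sqrt{2} \sqrt{p}$)
$133 + k{\left(-5 \right)} b{\left(C{\left(0,0 \right)},3 \right)} = 133 + \sqrt{2} \sqrt{-5} \cdot 0 = 133 + \sqrt{2} i \sqrt{5} \cdot 0 = 133 + i \sqrt{10} \cdot 0 = 133 + 0 = 133$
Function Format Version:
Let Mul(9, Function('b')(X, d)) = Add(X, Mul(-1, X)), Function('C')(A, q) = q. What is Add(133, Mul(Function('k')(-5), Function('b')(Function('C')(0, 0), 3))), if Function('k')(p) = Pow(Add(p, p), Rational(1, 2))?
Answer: 133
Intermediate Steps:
Function('b')(X, d) = 0 (Function('b')(X, d) = Mul(Rational(1, 9), Add(X, Mul(-1, X))) = Mul(Rational(1, 9), 0) = 0)
Function('k')(p) = Mul(Pow(2, Rational(1, 2)), Pow(p, Rational(1, 2))) (Function('k')(p) = Pow(Mul(2, p), Rational(1, 2)) = Mul(Pow(2, Rational(1, 2)), Pow(p, Rational(1, 2))))
Add(133, Mul(Function('k')(-5), Function('b')(Function('C')(0, 0), 3))) = Add(133, Mul(Mul(Pow(2, Rational(1, 2)), Pow(-5, Rational(1, 2))), 0)) = Add(133, Mul(Mul(Pow(2, Rational(1, 2)), Mul(I, Pow(5, Rational(1, 2)))), 0)) = Add(133, Mul(Mul(I, Pow(10, Rational(1, 2))), 0)) = Add(133, 0) = 133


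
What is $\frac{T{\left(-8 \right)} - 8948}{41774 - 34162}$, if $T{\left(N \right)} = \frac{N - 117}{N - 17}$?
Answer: $- \frac{813}{692} \approx -1.1749$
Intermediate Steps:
$T{\left(N \right)} = \frac{-117 + N}{-17 + N}$
$\frac{T{\left(-8 \right)} - 8948}{41774 - 34162} = \frac{\frac{-117 - 8}{-17 - 8} - 8948}{41774 - 34162} = \frac{\frac{1}{-25} \left(-125\right) - 8948}{7612} = \left(\left(- \frac{1}{25}\right) \left(-125\right) - 8948\right) \frac{1}{7612} = \left(5 - 8948\right) \frac{1}{7612} = \left(-8943\right) \frac{1}{7612} = - \frac{813}{692}$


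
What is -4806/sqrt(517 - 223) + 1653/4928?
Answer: 1653/4928 - 801*sqrt(6)/7 ≈ -279.96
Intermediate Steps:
-4806/sqrt(517 - 223) + 1653/4928 = -4806*sqrt(6)/42 + 1653*(1/4928) = -4806*sqrt(6)/42 + 1653/4928 = -801*sqrt(6)/7 + 1653/4928 = 1653/4928 - 801*sqrt(6)/7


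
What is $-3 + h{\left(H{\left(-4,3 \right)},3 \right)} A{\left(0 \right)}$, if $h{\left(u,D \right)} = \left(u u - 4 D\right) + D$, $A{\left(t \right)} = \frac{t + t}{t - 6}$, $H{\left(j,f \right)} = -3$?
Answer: $-3$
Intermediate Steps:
$A{\left(t \right)} = \frac{2 t}{-6 + t}$
$h{\left(u,D \right)} = u^{2} - 3 D$ ($h{\left(u,D \right)} = \left(u^{2} - 4 D\right) + D = u^{2} - 3 D$)
$-3 + h{\left(H{\left(-4,3 \right)},3 \right)} A{\left(0 \right)} = -3 + \left(\left(-3\right)^{2} - 9\right) 2 \cdot 0 \frac{1}{-6 + 0} = -3 + \left(9 - 9\right) 2 \cdot 0 \frac{1}{-6} = -3 + 0 \cdot 2 \cdot 0 \left(- \frac{1}{6}\right) = -3 + 0 \cdot 0 = -3 + 0 = -3$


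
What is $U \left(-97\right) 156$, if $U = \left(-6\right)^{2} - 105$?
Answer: $1044108$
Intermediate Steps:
$U = -69$ ($U = 36 - 105 = -69$)
$U \left(-97\right) 156 = \left(-69\right) \left(-97\right) 156 = 6693 \cdot 156 = 1044108$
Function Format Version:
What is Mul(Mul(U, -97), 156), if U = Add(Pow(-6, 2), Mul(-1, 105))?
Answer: 1044108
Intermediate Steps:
U = -69 (U = Add(36, -105) = -69)
Mul(Mul(U, -97), 156) = Mul(Mul(-69, -97), 156) = Mul(6693, 156) = 1044108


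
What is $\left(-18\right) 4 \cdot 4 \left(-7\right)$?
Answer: $2016$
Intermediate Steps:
$\left(-18\right) 4 \cdot 4 \left(-7\right) = \left(-72\right) \left(-28\right) = 2016$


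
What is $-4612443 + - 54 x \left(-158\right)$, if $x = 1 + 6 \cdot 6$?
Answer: $-4296759$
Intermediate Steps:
$x = 37$ ($x = 1 + 36 = 37$)
$-4612443 + - 54 x \left(-158\right) = -4612443 + \left(-54\right) 37 \left(-158\right) = -4612443 - -315684 = -4612443 + 315684 = -4296759$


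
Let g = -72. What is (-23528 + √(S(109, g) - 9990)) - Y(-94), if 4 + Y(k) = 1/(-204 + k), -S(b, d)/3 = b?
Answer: -7010151/298 + I*√10317 ≈ -23524.0 + 101.57*I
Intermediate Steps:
S(b, d) = -3*b
Y(k) = -4 + 1/(-204 + k)
(-23528 + √(S(109, g) - 9990)) - Y(-94) = (-23528 + √(-3*109 - 9990)) - (817 - 4*(-94))/(-204 - 94) = (-23528 + √(-327 - 9990)) - (817 + 376)/(-298) = (-23528 + √(-10317)) - (-1)*1193/298 = (-23528 + I*√10317) - 1*(-1193/298) = (-23528 + I*√10317) + 1193/298 = -7010151/298 + I*√10317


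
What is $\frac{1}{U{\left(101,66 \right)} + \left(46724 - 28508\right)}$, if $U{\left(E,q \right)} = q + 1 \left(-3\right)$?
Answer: $\frac{1}{18279} \approx 5.4708 \cdot 10^{-5}$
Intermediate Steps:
$U{\left(E,q \right)} = -3 + q$ ($U{\left(E,q \right)} = q - 3 = -3 + q$)
$\frac{1}{U{\left(101,66 \right)} + \left(46724 - 28508\right)} = \frac{1}{\left(-3 + 66\right) + \left(46724 - 28508\right)} = \frac{1}{63 + 18216} = \frac{1}{18279}$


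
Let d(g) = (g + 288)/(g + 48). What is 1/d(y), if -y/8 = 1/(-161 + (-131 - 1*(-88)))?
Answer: 245/1469 ≈ 0.16678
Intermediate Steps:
y = 2/51 (y = -8/(-161 + (-131 - 1*(-88))) = -8/(-161 + (-131 + 88)) = -8/(-161 - 43) = -8/(-204) = -8*(-1/204) = 2/51 ≈ 0.039216)
d(g) = (288 + g)/(48 + g)
1/d(y) = 1/((288 + 2/51)/(48 + 2/51)) = 1/((14690/51)/(2450/51)) = 1/((51/2450)*(14690/51)) = 1/(1469/245) = 245/1469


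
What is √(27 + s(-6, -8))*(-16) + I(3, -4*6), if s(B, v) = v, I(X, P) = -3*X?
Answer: -9 - 16*√19 ≈ -78.742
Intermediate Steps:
√(27 + s(-6, -8))*(-16) + I(3, -4*6) = √(27 - 8)*(-16) - 3*3 = √19*(-16) - 9 = -16*√19 - 9 = -9 - 16*√19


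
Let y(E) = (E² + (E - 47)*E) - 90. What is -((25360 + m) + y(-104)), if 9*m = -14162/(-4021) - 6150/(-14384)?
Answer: -13479564223199/260271288 ≈ -51790.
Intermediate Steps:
y(E) = -90 + E² + E*(-47 + E) (y(E) = (E² + (-47 + E)*E) - 90 = (E² + E*(-47 + E)) - 90 = -90 + E² + E*(-47 + E))
m = 114217679/260271288 (m = (-14162/(-4021) - 6150/(-14384))/9 = (-14162*(-1/4021) - 6150*(-1/14384))/9 = (14162/4021 + 3075/7192)/9 = (⅑)*(114217679/28919032) = 114217679/260271288 ≈ 0.43884)
-((25360 + m) + y(-104)) = -((25360 + 114217679/260271288) + (-90 - 47*(-104) + 2*(-104)²)) = -(6600594081359/260271288 + (-90 + 4888 + 2*10816)) = -(6600594081359/260271288 + (-90 + 4888 + 21632)) = -(6600594081359/260271288 + 26430) = -1*13479564223199/260271288 = -13479564223199/260271288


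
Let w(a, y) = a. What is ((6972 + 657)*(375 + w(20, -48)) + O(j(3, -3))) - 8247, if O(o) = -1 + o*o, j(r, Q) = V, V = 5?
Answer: 3005232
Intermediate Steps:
j(r, Q) = 5
O(o) = -1 + o²
((6972 + 657)*(375 + w(20, -48)) + O(j(3, -3))) - 8247 = ((6972 + 657)*(375 + 20) + (-1 + 5²)) - 8247 = (7629*395 + (-1 + 25)) - 8247 = (3013455 + 24) - 8247 = 3013479 - 8247 = 3005232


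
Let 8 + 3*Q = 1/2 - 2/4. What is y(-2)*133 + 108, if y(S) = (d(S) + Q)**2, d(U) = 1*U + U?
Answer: 54172/9 ≈ 6019.1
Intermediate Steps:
Q = -8/3 (Q = -8/3 + (1/2 - 2/4)/3 = -8/3 + (1*(1/2) - 2*1/4)/3 = -8/3 + (1/2 - 1/2)/3 = -8/3 + (1/3)*0 = -8/3 + 0 = -8/3 ≈ -2.6667)
d(U) = 2*U (d(U) = U + U = 2*U)
y(S) = (-8/3 + 2*S)**2 (y(S) = (2*S - 8/3)**2 = (-8/3 + 2*S)**2)
y(-2)*133 + 108 = (4*(-4 + 3*(-2))**2/9)*133 + 108 = (4*(-4 - 6)**2/9)*133 + 108 = ((4/9)*(-10)**2)*133 + 108 = ((4/9)*100)*133 + 108 = (400/9)*133 + 108 = 53200/9 + 108 = 54172/9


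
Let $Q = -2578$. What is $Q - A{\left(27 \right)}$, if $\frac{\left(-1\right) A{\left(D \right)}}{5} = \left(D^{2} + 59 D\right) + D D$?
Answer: $12677$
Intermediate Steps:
$A{\left(D \right)} = - 295 D - 10 D^{2}$ ($A{\left(D \right)} = - 5 \left(\left(D^{2} + 59 D\right) + D D\right) = - 5 \left(\left(D^{2} + 59 D\right) + D^{2}\right) = - 5 \left(2 D^{2} + 59 D\right) = - 295 D - 10 D^{2}$)
$Q - A{\left(27 \right)} = -2578 - \left(-5\right) 27 \left(59 + 2 \cdot 27\right) = -2578 - \left(-5\right) 27 \left(59 + 54\right) = -2578 - \left(-5\right) 27 \cdot 113 = -2578 - -15255 = -2578 + 15255 = 12677$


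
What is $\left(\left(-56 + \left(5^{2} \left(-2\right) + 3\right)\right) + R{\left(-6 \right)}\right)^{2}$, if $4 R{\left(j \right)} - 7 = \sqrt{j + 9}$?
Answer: $\frac{\left(-405 + \sqrt{3}\right)^{2}}{16} \approx 10164.0$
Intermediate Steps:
$R{\left(j \right)} = \frac{7}{4} + \frac{\sqrt{9 + j}}{4}$ ($R{\left(j \right)} = \frac{7}{4} + \frac{\sqrt{j + 9}}{4} = \frac{7}{4} + \frac{\sqrt{9 + j}}{4}$)
$\left(\left(-56 + \left(5^{2} \left(-2\right) + 3\right)\right) + R{\left(-6 \right)}\right)^{2} = \left(\left(-56 + \left(5^{2} \left(-2\right) + 3\right)\right) + \left(\frac{7}{4} + \frac{\sqrt{9 - 6}}{4}\right)\right)^{2} = \left(\left(-56 + \left(25 \left(-2\right) + 3\right)\right) + \left(\frac{7}{4} + \frac{\sqrt{3}}{4}\right)\right)^{2} = \left(\left(-56 + \left(-50 + 3\right)\right) + \left(\frac{7}{4} + \frac{\sqrt{3}}{4}\right)\right)^{2} = \left(\left(-56 - 47\right) + \left(\frac{7}{4} + \frac{\sqrt{3}}{4}\right)\right)^{2} = \left(-103 + \left(\frac{7}{4} + \frac{\sqrt{3}}{4}\right)\right)^{2} = \left(- \frac{405}{4} + \frac{\sqrt{3}}{4}\right)^{2}$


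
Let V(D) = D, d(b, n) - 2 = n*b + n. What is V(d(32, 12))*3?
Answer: 1194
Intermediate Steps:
d(b, n) = 2 + n + b*n (d(b, n) = 2 + (n*b + n) = 2 + (b*n + n) = 2 + (n + b*n) = 2 + n + b*n)
V(d(32, 12))*3 = (2 + 12 + 32*12)*3 = (2 + 12 + 384)*3 = 398*3 = 1194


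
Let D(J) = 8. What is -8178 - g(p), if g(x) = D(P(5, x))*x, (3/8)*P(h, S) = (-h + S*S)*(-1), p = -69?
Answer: -7626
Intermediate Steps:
P(h, S) = -8*S²/3 + 8*h/3 (P(h, S) = 8*((-h + S*S)*(-1))/3 = 8*((-h + S²)*(-1))/3 = 8*((S² - h)*(-1))/3 = 8*(h - S²)/3 = -8*S²/3 + 8*h/3)
g(x) = 8*x
-8178 - g(p) = -8178 - 8*(-69) = -8178 - 1*(-552) = -8178 + 552 = -7626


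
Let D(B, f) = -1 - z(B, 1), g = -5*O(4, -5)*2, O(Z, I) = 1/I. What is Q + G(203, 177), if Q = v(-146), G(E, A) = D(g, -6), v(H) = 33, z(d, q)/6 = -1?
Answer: 38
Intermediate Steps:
z(d, q) = -6 (z(d, q) = 6*(-1) = -6)
g = 2 (g = -5/(-5)*2 = -5*(-⅕)*2 = 1*2 = 2)
D(B, f) = 5 (D(B, f) = -1 - 1*(-6) = -1 + 6 = 5)
G(E, A) = 5
Q = 33
Q + G(203, 177) = 33 + 5 = 38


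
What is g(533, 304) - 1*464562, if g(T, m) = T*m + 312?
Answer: -302218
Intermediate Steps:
g(T, m) = 312 + T*m
g(533, 304) - 1*464562 = (312 + 533*304) - 1*464562 = (312 + 162032) - 464562 = 162344 - 464562 = -302218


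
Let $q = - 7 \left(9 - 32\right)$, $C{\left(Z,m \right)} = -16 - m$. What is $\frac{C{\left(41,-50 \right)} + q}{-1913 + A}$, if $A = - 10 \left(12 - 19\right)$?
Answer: $- \frac{195}{1843} \approx -0.10581$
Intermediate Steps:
$q = 161$ ($q = \left(-7\right) \left(-23\right) = 161$)
$A = 70$ ($A = \left(-10\right) \left(-7\right) = 70$)
$\frac{C{\left(41,-50 \right)} + q}{-1913 + A} = \frac{\left(-16 - -50\right) + 161}{-1913 + 70} = \frac{\left(-16 + 50\right) + 161}{-1843} = \left(34 + 161\right) \left(- \frac{1}{1843}\right) = 195 \left(- \frac{1}{1843}\right) = - \frac{195}{1843}$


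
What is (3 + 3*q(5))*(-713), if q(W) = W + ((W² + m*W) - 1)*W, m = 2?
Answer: -376464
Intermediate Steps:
q(W) = W + W*(-1 + W² + 2*W) (q(W) = W + ((W² + 2*W) - 1)*W = W + (-1 + W² + 2*W)*W = W + W*(-1 + W² + 2*W))
(3 + 3*q(5))*(-713) = (3 + 3*(5²*(2 + 5)))*(-713) = (3 + 3*(25*7))*(-713) = (3 + 3*175)*(-713) = (3 + 525)*(-713) = 528*(-713) = -376464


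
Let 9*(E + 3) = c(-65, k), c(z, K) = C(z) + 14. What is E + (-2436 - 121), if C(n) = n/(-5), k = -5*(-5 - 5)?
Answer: -2557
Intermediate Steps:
k = 50 (k = -5*(-10) = 50)
C(n) = -n/5 (C(n) = n*(-⅕) = -n/5)
c(z, K) = 14 - z/5 (c(z, K) = -z/5 + 14 = 14 - z/5)
E = 0 (E = -3 + (14 - ⅕*(-65))/9 = -3 + (14 + 13)/9 = -3 + (⅑)*27 = -3 + 3 = 0)
E + (-2436 - 121) = 0 + (-2436 - 121) = 0 - 2557 = -2557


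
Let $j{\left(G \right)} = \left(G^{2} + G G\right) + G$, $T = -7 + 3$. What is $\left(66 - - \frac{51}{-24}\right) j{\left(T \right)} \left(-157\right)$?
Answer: $- \frac{561589}{2} \approx -2.8079 \cdot 10^{5}$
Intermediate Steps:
$T = -4$
$j{\left(G \right)} = G + 2 G^{2}$ ($j{\left(G \right)} = \left(G^{2} + G^{2}\right) + G = 2 G^{2} + G = G + 2 G^{2}$)
$\left(66 - - \frac{51}{-24}\right) j{\left(T \right)} \left(-157\right) = \left(66 - - \frac{51}{-24}\right) \left(- 4 \left(1 + 2 \left(-4\right)\right)\right) \left(-157\right) = \left(66 - \left(-51\right) \left(- \frac{1}{24}\right)\right) \left(- 4 \left(1 - 8\right)\right) \left(-157\right) = \left(66 - \frac{17}{8}\right) \left(\left(-4\right) \left(-7\right)\right) \left(-157\right) = \left(66 - \frac{17}{8}\right) 28 \left(-157\right) = \frac{511}{8} \cdot 28 \left(-157\right) = \frac{3577}{2} \left(-157\right) = - \frac{561589}{2}$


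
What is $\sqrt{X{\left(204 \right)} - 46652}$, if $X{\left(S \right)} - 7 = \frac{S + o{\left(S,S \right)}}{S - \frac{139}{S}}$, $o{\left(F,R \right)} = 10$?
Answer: $\frac{i \sqrt{80243519900293}}{41477} \approx 215.97 i$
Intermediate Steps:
$X{\left(S \right)} = 7 + \frac{10 + S}{S - \frac{139}{S}}$ ($X{\left(S \right)} = 7 + \frac{S + 10}{S - \frac{139}{S}} = 7 + \frac{10 + S}{S - \frac{139}{S}}$)
$\sqrt{X{\left(204 \right)} - 46652} = \sqrt{\frac{-973 + 8 \cdot 204^{2} + 10 \cdot 204}{-139 + 204^{2}} - 46652} = \sqrt{\frac{-973 + 8 \cdot 41616 + 2040}{-139 + 41616} - 46652} = \sqrt{\frac{-973 + 332928 + 2040}{41477} - 46652} = \sqrt{\frac{1}{41477} \cdot 333995 - 46652} = \sqrt{\frac{333995}{41477} - 46652} = \sqrt{- \frac{1934651009}{41477}} = \frac{i \sqrt{80243519900293}}{41477}$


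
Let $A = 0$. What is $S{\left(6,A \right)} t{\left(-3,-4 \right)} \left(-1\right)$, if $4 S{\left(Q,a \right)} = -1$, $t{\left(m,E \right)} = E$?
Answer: $-1$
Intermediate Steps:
$S{\left(Q,a \right)} = - \frac{1}{4}$ ($S{\left(Q,a \right)} = \frac{1}{4} \left(-1\right) = - \frac{1}{4}$)
$S{\left(6,A \right)} t{\left(-3,-4 \right)} \left(-1\right) = \left(- \frac{1}{4}\right) \left(-4\right) \left(-1\right) = 1 \left(-1\right) = -1$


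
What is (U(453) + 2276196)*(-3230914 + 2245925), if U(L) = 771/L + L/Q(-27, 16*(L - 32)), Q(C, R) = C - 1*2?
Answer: -9817780672575326/4379 ≈ -2.2420e+12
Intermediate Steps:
Q(C, R) = -2 + C (Q(C, R) = C - 2 = -2 + C)
U(L) = 771/L - L/29 (U(L) = 771/L + L/(-2 - 27) = 771/L + L/(-29) = 771/L + L*(-1/29) = 771/L - L/29)
(U(453) + 2276196)*(-3230914 + 2245925) = ((771/453 - 1/29*453) + 2276196)*(-3230914 + 2245925) = ((771*(1/453) - 453/29) + 2276196)*(-984989) = ((257/151 - 453/29) + 2276196)*(-984989) = (-60950/4379 + 2276196)*(-984989) = (9967401334/4379)*(-984989) = -9817780672575326/4379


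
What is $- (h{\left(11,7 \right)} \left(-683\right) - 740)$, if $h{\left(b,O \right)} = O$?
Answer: $5521$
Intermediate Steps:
$- (h{\left(11,7 \right)} \left(-683\right) - 740) = - (7 \left(-683\right) - 740) = - (-4781 - 740) = \left(-1\right) \left(-5521\right) = 5521$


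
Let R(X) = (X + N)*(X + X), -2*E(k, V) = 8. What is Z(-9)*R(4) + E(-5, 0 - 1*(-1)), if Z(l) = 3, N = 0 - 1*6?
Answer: -52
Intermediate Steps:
N = -6 (N = 0 - 6 = -6)
E(k, V) = -4 (E(k, V) = -½*8 = -4)
R(X) = 2*X*(-6 + X) (R(X) = (X - 6)*(X + X) = (-6 + X)*(2*X) = 2*X*(-6 + X))
Z(-9)*R(4) + E(-5, 0 - 1*(-1)) = 3*(2*4*(-6 + 4)) - 4 = 3*(2*4*(-2)) - 4 = 3*(-16) - 4 = -48 - 4 = -52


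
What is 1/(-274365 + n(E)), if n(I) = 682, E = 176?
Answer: -1/273683 ≈ -3.6539e-6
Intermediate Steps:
1/(-274365 + n(E)) = 1/(-274365 + 682) = 1/(-273683) = -1/273683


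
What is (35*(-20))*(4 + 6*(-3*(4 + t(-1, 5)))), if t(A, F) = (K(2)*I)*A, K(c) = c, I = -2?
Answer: 98000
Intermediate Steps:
t(A, F) = -4*A (t(A, F) = (2*(-2))*A = -4*A)
(35*(-20))*(4 + 6*(-3*(4 + t(-1, 5)))) = (35*(-20))*(4 + 6*(-3*(4 - 4*(-1)))) = -700*(4 + 6*(-3*(4 + 4))) = -700*(4 + 6*(-3*8)) = -700*(4 + 6*(-24)) = -700*(4 - 144) = -700*(-140) = 98000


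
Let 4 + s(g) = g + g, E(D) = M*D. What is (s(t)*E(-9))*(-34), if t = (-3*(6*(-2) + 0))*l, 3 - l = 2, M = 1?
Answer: 20808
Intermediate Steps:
l = 1 (l = 3 - 1*2 = 3 - 2 = 1)
t = 36 (t = -3*(6*(-2) + 0)*1 = -3*(-12 + 0)*1 = -3*(-12)*1 = 36*1 = 36)
E(D) = D (E(D) = 1*D = D)
s(g) = -4 + 2*g (s(g) = -4 + (g + g) = -4 + 2*g)
(s(t)*E(-9))*(-34) = ((-4 + 2*36)*(-9))*(-34) = ((-4 + 72)*(-9))*(-34) = (68*(-9))*(-34) = -612*(-34) = 20808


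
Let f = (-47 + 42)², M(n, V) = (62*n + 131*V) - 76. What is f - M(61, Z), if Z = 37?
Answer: -8528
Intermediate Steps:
M(n, V) = -76 + 62*n + 131*V
f = 25 (f = (-5)² = 25)
f - M(61, Z) = 25 - (-76 + 62*61 + 131*37) = 25 - (-76 + 3782 + 4847) = 25 - 1*8553 = 25 - 8553 = -8528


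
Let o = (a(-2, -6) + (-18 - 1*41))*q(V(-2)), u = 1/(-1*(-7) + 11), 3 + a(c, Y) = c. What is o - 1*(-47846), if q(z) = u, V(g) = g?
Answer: 430582/9 ≈ 47842.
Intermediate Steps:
a(c, Y) = -3 + c
u = 1/18 (u = 1/(7 + 11) = 1/18 ≈ 0.055556)
q(z) = 1/18
o = -32/9 (o = ((-3 - 2) + (-18 - 1*41))*(1/18) = (-5 + (-18 - 41))*(1/18) = (-5 - 59)*(1/18) = -64*1/18 = -32/9 ≈ -3.5556)
o - 1*(-47846) = -32/9 - 1*(-47846) = -32/9 + 47846 = 430582/9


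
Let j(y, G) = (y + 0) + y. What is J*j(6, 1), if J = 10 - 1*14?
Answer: -48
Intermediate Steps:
j(y, G) = 2*y (j(y, G) = y + y = 2*y)
J = -4 (J = 10 - 14 = -4)
J*j(6, 1) = -8*6 = -4*12 = -48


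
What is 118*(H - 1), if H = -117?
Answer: -13924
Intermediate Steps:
118*(H - 1) = 118*(-117 - 1) = 118*(-118) = -13924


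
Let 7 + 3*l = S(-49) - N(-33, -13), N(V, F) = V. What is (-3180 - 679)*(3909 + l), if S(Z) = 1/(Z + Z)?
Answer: -1481589729/98 ≈ -1.5118e+7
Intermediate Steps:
S(Z) = 1/(2*Z)
l = 849/98 (l = -7/3 + ((½)/(-49) - 1*(-33))/3 = -7/3 + ((½)*(-1/49) + 33)/3 = -7/3 + (-1/98 + 33)/3 = -7/3 + (⅓)*(3233/98) = -7/3 + 3233/294 = 849/98 ≈ 8.6633)
(-3180 - 679)*(3909 + l) = (-3180 - 679)*(3909 + 849/98) = -3859*383931/98 = -1481589729/98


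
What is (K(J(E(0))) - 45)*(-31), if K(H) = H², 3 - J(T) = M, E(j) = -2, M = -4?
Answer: -124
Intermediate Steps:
J(T) = 7 (J(T) = 3 - 1*(-4) = 3 + 4 = 7)
(K(J(E(0))) - 45)*(-31) = (7² - 45)*(-31) = (49 - 45)*(-31) = 4*(-31) = -124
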